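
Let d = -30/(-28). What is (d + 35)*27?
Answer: 13635/14 ≈ 973.93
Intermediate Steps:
d = 15/14 (d = -30*(-1/28) = 15/14 ≈ 1.0714)
(d + 35)*27 = (15/14 + 35)*27 = (505/14)*27 = 13635/14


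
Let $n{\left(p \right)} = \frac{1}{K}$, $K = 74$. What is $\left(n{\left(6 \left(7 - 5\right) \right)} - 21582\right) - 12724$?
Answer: $- \frac{2538643}{74} \approx -34306.0$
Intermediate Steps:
$n{\left(p \right)} = \frac{1}{74}$
$\left(n{\left(6 \left(7 - 5\right) \right)} - 21582\right) - 12724 = \left(\frac{1}{74} - 21582\right) - 12724 = - \frac{1597067}{74} - 12724 = - \frac{2538643}{74}$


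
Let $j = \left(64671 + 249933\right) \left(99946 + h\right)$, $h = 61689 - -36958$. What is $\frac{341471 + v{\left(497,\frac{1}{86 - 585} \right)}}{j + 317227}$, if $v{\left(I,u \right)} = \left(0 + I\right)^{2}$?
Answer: $\frac{588480}{62478469399} \approx 9.4189 \cdot 10^{-6}$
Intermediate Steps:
$h = 98647$ ($h = 61689 + 36958 = 98647$)
$j = 62478152172$ ($j = \left(64671 + 249933\right) \left(99946 + 98647\right) = 314604 \cdot 198593 = 62478152172$)
$v{\left(I,u \right)} = I^{2}$
$\frac{341471 + v{\left(497,\frac{1}{86 - 585} \right)}}{j + 317227} = \frac{341471 + 497^{2}}{62478152172 + 317227} = \frac{341471 + 247009}{62478469399} = 588480 \cdot \frac{1}{62478469399} = \frac{588480}{62478469399}$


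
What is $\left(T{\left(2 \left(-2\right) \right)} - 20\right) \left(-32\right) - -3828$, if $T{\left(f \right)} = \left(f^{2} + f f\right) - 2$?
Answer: $3508$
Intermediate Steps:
$T{\left(f \right)} = -2 + 2 f^{2}$ ($T{\left(f \right)} = \left(f^{2} + f^{2}\right) - 2 = 2 f^{2} - 2 = -2 + 2 f^{2}$)
$\left(T{\left(2 \left(-2\right) \right)} - 20\right) \left(-32\right) - -3828 = \left(\left(-2 + 2 \left(2 \left(-2\right)\right)^{2}\right) - 20\right) \left(-32\right) - -3828 = \left(\left(-2 + 2 \left(-4\right)^{2}\right) - 20\right) \left(-32\right) + 3828 = \left(\left(-2 + 2 \cdot 16\right) - 20\right) \left(-32\right) + 3828 = \left(\left(-2 + 32\right) - 20\right) \left(-32\right) + 3828 = \left(30 - 20\right) \left(-32\right) + 3828 = 10 \left(-32\right) + 3828 = -320 + 3828 = 3508$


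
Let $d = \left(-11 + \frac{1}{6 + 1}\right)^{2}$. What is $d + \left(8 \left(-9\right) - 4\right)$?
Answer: $\frac{2052}{49} \approx 41.878$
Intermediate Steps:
$d = \frac{5776}{49}$ ($d = \left(-11 + \frac{1}{7}\right)^{2} = \left(- \frac{76}{7}\right)^{2} = \frac{5776}{49} \approx 117.88$)
$d + \left(8 \left(-9\right) - 4\right) = \frac{5776}{49} + \left(8 \left(-9\right) - 4\right) = \frac{5776}{49} - 76 = \frac{2052}{49}$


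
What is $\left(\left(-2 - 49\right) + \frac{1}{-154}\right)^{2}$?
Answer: $\frac{61701025}{23716} \approx 2601.7$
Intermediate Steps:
$\left(\left(-2 - 49\right) + \frac{1}{-154}\right)^{2} = \left(\left(-2 - 49\right) - \frac{1}{154}\right)^{2} = \left(-51 - \frac{1}{154}\right)^{2} = \left(- \frac{7855}{154}\right)^{2} = \frac{61701025}{23716}$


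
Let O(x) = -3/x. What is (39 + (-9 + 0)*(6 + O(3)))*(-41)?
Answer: 246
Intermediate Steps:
(39 + (-9 + 0)*(6 + O(3)))*(-41) = (39 + (-9 + 0)*(6 - 3/3))*(-41) = (39 - 9*(6 - 3*⅓))*(-41) = (39 - 9*(6 - 1))*(-41) = (39 - 9*5)*(-41) = (39 - 45)*(-41) = -6*(-41) = 246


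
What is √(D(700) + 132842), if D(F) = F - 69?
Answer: √133473 ≈ 365.34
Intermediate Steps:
D(F) = -69 + F
√(D(700) + 132842) = √((-69 + 700) + 132842) = √(631 + 132842) = √133473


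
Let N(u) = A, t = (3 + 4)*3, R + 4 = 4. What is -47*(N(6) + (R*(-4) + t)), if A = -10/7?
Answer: -6439/7 ≈ -919.86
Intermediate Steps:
R = 0 (R = -4 + 4 = 0)
t = 21 (t = 7*3 = 21)
A = -10/7 (A = -10*1/7 = -10/7 ≈ -1.4286)
N(u) = -10/7
-47*(N(6) + (R*(-4) + t)) = -47*(-10/7 + (0*(-4) + 21)) = -47*(-10/7 + (0 + 21)) = -47*(-10/7 + 21) = -47*137/7 = -6439/7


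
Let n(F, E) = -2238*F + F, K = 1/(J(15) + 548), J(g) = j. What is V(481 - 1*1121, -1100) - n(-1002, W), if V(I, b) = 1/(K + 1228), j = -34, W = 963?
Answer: -1414802697968/631193 ≈ -2.2415e+6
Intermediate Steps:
J(g) = -34
K = 1/514 (K = 1/(-34 + 548) = 1/514 ≈ 0.0019455)
V(I, b) = 514/631193 (V(I, b) = 1/(1/514 + 1228) = 1/(631193/514) = 514/631193)
n(F, E) = -2237*F
V(481 - 1*1121, -1100) - n(-1002, W) = 514/631193 - (-2237)*(-1002) = 514/631193 - 1*2241474 = 514/631193 - 2241474 = -1414802697968/631193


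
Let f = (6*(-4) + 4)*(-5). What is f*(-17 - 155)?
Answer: -17200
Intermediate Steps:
f = 100 (f = (-24 + 4)*(-5) = -20*(-5) = 100)
f*(-17 - 155) = 100*(-17 - 155) = 100*(-172) = -17200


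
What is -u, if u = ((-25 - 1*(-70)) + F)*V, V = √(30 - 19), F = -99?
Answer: 54*√11 ≈ 179.10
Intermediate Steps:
V = √11 ≈ 3.3166
u = -54*√11 (u = ((-25 - 1*(-70)) - 99)*√11 = ((-25 + 70) - 99)*√11 = (45 - 99)*√11 = -54*√11 ≈ -179.10)
-u = -(-54)*√11 = 54*√11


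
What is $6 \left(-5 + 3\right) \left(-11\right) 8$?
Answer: $1056$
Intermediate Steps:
$6 \left(-5 + 3\right) \left(-11\right) 8 = 6 \left(-2\right) \left(-11\right) 8 = \left(-12\right) \left(-11\right) 8 = 132 \cdot 8 = 1056$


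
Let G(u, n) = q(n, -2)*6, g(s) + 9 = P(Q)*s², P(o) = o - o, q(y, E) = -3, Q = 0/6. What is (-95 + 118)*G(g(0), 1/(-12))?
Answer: -414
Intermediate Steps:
Q = 0 (Q = 0*(⅙) = 0)
P(o) = 0
g(s) = -9 (g(s) = -9 + 0*s² = -9 + 0 = -9)
G(u, n) = -18 (G(u, n) = -3*6 = -18)
(-95 + 118)*G(g(0), 1/(-12)) = (-95 + 118)*(-18) = 23*(-18) = -414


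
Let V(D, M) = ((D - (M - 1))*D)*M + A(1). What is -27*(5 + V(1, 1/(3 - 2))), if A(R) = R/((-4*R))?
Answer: -621/4 ≈ -155.25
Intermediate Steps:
A(R) = -1/4 (A(R) = R*(-1/(4*R)) = -1/4)
V(D, M) = -1/4 + D*M*(1 + D - M) (V(D, M) = ((D - (M - 1))*D)*M - 1/4 = ((D - (-1 + M))*D)*M - 1/4 = ((D + (1 - M))*D)*M - 1/4 = ((1 + D - M)*D)*M - 1/4 = (D*(1 + D - M))*M - 1/4 = D*M*(1 + D - M) - 1/4 = -1/4 + D*M*(1 + D - M))
-27*(5 + V(1, 1/(3 - 2))) = -27*(5 + (-1/4 + 1/(3 - 2) + 1**2/(3 - 2) - 1*1*(1/(3 - 2))**2)) = -27*(5 + (-1/4 + 1/1 + 1/1 - 1*1*(1/1)**2)) = -27*(5 + (-1/4 + 1*1 + 1*1 - 1*1*1**2)) = -27*(5 + (-1/4 + 1 + 1 - 1*1*1)) = -27*(5 + (-1/4 + 1 + 1 - 1)) = -27*(5 + 3/4) = -27*23/4 = -621/4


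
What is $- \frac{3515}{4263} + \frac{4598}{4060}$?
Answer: $\frac{13129}{42630} \approx 0.30798$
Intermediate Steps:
$- \frac{3515}{4263} + \frac{4598}{4060} = \left(-3515\right) \frac{1}{4263} + 4598 \cdot \frac{1}{4060} = - \frac{3515}{4263} + \frac{2299}{2030} = \frac{13129}{42630}$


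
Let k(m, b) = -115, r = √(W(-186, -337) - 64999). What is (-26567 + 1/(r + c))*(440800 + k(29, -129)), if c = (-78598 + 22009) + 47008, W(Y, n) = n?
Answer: -358492614458141100/30620299 - 293790*I*√16334/30620299 ≈ -1.1708e+10 - 1.2262*I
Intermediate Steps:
c = -9581 (c = -56589 + 47008 = -9581)
r = 2*I*√16334 (r = √(-337 - 64999) = √(-65336) = 2*I*√16334 ≈ 255.61*I)
(-26567 + 1/(r + c))*(440800 + k(29, -129)) = (-26567 + 1/(2*I*√16334 - 9581))*(440800 - 115) = (-26567 + 1/(-9581 + 2*I*√16334))*440685 = -11707678395 + 440685/(-9581 + 2*I*√16334)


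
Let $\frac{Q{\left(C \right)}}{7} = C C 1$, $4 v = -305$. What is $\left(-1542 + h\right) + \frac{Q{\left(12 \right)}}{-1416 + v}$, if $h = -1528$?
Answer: $- \frac{18328862}{5969} \approx -3070.7$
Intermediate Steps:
$v = - \frac{305}{4}$ ($v = \frac{1}{4} \left(-305\right) = - \frac{305}{4} \approx -76.25$)
$Q{\left(C \right)} = 7 C^{2}$ ($Q{\left(C \right)} = 7 C C 1 = 7 C^{2} \cdot 1 = 7 C^{2}$)
$\left(-1542 + h\right) + \frac{Q{\left(12 \right)}}{-1416 + v} = \left(-1542 - 1528\right) + \frac{7 \cdot 12^{2}}{-1416 - \frac{305}{4}} = -3070 + \frac{7 \cdot 144}{- \frac{5969}{4}} = -3070 + 1008 \left(- \frac{4}{5969}\right) = -3070 - \frac{4032}{5969} = - \frac{18328862}{5969}$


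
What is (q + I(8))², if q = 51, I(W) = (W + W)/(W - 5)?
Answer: 28561/9 ≈ 3173.4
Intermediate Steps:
I(W) = 2*W/(-5 + W) (I(W) = (2*W)/(-5 + W) = 2*W/(-5 + W))
(q + I(8))² = (51 + 2*8/(-5 + 8))² = (51 + 2*8/3)² = (51 + 2*8*(⅓))² = (51 + 16/3)² = (169/3)² = 28561/9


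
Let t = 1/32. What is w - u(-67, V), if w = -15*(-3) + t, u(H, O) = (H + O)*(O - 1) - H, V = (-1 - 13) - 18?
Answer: -105247/32 ≈ -3289.0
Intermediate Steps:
t = 1/32 ≈ 0.031250
V = -32 (V = -14 - 18 = -32)
u(H, O) = -H + (-1 + O)*(H + O) (u(H, O) = (H + O)*(-1 + O) - H = (-1 + O)*(H + O) - H = -H + (-1 + O)*(H + O))
w = 1441/32 (w = -15*(-3) + 1/32 = 45 + 1/32 = 1441/32 ≈ 45.031)
w - u(-67, V) = 1441/32 - ((-32)² - 1*(-32) - 2*(-67) - 67*(-32)) = 1441/32 - (1024 + 32 + 134 + 2144) = 1441/32 - 1*3334 = 1441/32 - 3334 = -105247/32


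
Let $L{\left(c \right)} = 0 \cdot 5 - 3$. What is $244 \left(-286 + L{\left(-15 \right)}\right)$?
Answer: $-70516$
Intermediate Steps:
$L{\left(c \right)} = -3$ ($L{\left(c \right)} = 0 - 3 = -3$)
$244 \left(-286 + L{\left(-15 \right)}\right) = 244 \left(-286 - 3\right) = 244 \left(-289\right) = -70516$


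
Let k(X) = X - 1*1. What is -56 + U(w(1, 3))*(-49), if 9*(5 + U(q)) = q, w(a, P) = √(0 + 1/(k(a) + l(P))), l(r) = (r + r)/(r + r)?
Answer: 1652/9 ≈ 183.56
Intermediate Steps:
l(r) = 1 (l(r) = (2*r)/((2*r)) = (2*r)*(1/(2*r)) = 1)
k(X) = -1 + X (k(X) = X - 1 = -1 + X)
w(a, P) = √(1/a) (w(a, P) = √(0 + 1/((-1 + a) + 1)) = √(0 + 1/a) = √(1/a))
U(q) = -5 + q/9
-56 + U(w(1, 3))*(-49) = -56 + (-5 + √(1/1)/9)*(-49) = -56 + (-5 + √1/9)*(-49) = -56 + (-5 + (⅑)*1)*(-49) = -56 + (-5 + ⅑)*(-49) = -56 - 44/9*(-49) = -56 + 2156/9 = 1652/9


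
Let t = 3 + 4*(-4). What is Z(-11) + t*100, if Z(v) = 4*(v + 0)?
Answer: -1344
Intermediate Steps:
t = -13 (t = 3 - 16 = -13)
Z(v) = 4*v
Z(-11) + t*100 = 4*(-11) - 13*100 = -44 - 1300 = -1344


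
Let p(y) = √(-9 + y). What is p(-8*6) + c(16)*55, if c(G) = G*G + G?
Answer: 14960 + I*√57 ≈ 14960.0 + 7.5498*I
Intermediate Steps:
c(G) = G + G² (c(G) = G² + G = G + G²)
p(-8*6) + c(16)*55 = √(-9 - 8*6) + (16*(1 + 16))*55 = √(-9 - 48) + (16*17)*55 = √(-57) + 272*55 = I*√57 + 14960 = 14960 + I*√57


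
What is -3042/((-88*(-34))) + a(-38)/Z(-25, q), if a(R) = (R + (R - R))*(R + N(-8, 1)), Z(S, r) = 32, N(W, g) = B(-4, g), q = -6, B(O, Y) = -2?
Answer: 69539/1496 ≈ 46.483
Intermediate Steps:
N(W, g) = -2
a(R) = R*(-2 + R) (a(R) = (R + (R - R))*(R - 2) = (R + 0)*(-2 + R) = R*(-2 + R))
-3042/((-88*(-34))) + a(-38)/Z(-25, q) = -3042/((-88*(-34))) - 38*(-2 - 38)/32 = -3042/2992 - 38*(-40)*(1/32) = -3042*1/2992 + 1520*(1/32) = -1521/1496 + 95/2 = 69539/1496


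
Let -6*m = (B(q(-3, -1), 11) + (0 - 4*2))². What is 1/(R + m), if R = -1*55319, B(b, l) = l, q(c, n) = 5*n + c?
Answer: -2/110641 ≈ -1.8076e-5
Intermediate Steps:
q(c, n) = c + 5*n
m = -3/2 (m = -(11 + (0 - 4*2))²/6 = -(11 + (0 - 8))²/6 = -(11 - 8)²/6 = -⅙*3² = -⅙*9 = -3/2 ≈ -1.5000)
R = -55319
1/(R + m) = 1/(-55319 - 3/2) = 1/(-110641/2) = -2/110641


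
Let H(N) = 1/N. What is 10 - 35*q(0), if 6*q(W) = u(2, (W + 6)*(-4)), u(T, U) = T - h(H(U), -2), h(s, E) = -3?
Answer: -115/6 ≈ -19.167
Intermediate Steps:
u(T, U) = 3 + T (u(T, U) = T - 1*(-3) = T + 3 = 3 + T)
q(W) = 5/6 (q(W) = (3 + 2)/6 = (1/6)*5 = 5/6)
10 - 35*q(0) = 10 - 35*5/6 = 10 - 175/6 = -115/6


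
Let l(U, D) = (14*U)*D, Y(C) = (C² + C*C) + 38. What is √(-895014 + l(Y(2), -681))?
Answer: I*√1333578 ≈ 1154.8*I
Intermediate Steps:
Y(C) = 38 + 2*C² (Y(C) = (C² + C²) + 38 = 2*C² + 38 = 38 + 2*C²)
l(U, D) = 14*D*U
√(-895014 + l(Y(2), -681)) = √(-895014 + 14*(-681)*(38 + 2*2²)) = √(-895014 + 14*(-681)*(38 + 2*4)) = √(-895014 + 14*(-681)*(38 + 8)) = √(-895014 + 14*(-681)*46) = √(-895014 - 438564) = √(-1333578) = I*√1333578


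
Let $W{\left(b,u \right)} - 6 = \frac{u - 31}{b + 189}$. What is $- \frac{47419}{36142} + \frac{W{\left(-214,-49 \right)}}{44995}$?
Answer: $- \frac{10666426993}{8131046450} \approx -1.3118$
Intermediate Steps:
$W{\left(b,u \right)} = 6 + \frac{-31 + u}{189 + b}$ ($W{\left(b,u \right)} = 6 + \frac{u - 31}{b + 189} = 6 + \frac{-31 + u}{189 + b}$)
$- \frac{47419}{36142} + \frac{W{\left(-214,-49 \right)}}{44995} = - \frac{47419}{36142} + \frac{\frac{1}{189 - 214} \left(1103 - 49 + 6 \left(-214\right)\right)}{44995} = \left(-47419\right) \frac{1}{36142} + \frac{1103 - 49 - 1284}{-25} \cdot \frac{1}{44995} = - \frac{47419}{36142} + \left(- \frac{1}{25}\right) \left(-230\right) \frac{1}{44995} = - \frac{47419}{36142} + \frac{46}{5} \cdot \frac{1}{44995} = - \frac{47419}{36142} + \frac{46}{224975} = - \frac{10666426993}{8131046450}$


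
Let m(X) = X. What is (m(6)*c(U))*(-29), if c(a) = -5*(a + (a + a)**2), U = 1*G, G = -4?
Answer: 52200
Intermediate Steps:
U = -4 (U = 1*(-4) = -4)
c(a) = -20*a**2 - 5*a (c(a) = -5*(a + (2*a)**2) = -5*(a + 4*a**2) = -20*a**2 - 5*a)
(m(6)*c(U))*(-29) = (6*(-5*(-4)*(1 + 4*(-4))))*(-29) = (6*(-5*(-4)*(1 - 16)))*(-29) = (6*(-5*(-4)*(-15)))*(-29) = (6*(-300))*(-29) = -1800*(-29) = 52200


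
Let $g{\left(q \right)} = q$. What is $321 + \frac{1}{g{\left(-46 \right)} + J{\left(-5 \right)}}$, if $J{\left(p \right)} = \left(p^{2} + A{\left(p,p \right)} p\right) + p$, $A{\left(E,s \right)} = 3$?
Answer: $\frac{13160}{41} \approx 320.98$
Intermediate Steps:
$J{\left(p \right)} = p^{2} + 4 p$ ($J{\left(p \right)} = \left(p^{2} + 3 p\right) + p = p^{2} + 4 p$)
$321 + \frac{1}{g{\left(-46 \right)} + J{\left(-5 \right)}} = 321 + \frac{1}{-46 - 5 \left(4 - 5\right)} = 321 + \frac{1}{-46 - -5} = 321 + \frac{1}{-46 + 5} = 321 + \frac{1}{-41} = 321 - \frac{1}{41} = \frac{13160}{41}$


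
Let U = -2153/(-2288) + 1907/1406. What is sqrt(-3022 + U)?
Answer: I*sqrt(488277701028689)/402116 ≈ 54.952*I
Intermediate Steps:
U = 3695167/1608464 (U = -2153*(-1/2288) + 1907*(1/1406) = 2153/2288 + 1907/1406 = 3695167/1608464 ≈ 2.2973)
sqrt(-3022 + U) = sqrt(-3022 + 3695167/1608464) = sqrt(-4857083041/1608464) = I*sqrt(488277701028689)/402116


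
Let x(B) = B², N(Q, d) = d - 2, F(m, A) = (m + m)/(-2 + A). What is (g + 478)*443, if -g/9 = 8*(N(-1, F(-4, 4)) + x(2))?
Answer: 275546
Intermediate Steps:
F(m, A) = 2*m/(-2 + A) (F(m, A) = (2*m)/(-2 + A) = 2*m/(-2 + A))
N(Q, d) = -2 + d
g = 144 (g = -72*((-2 + 2*(-4)/(-2 + 4)) + 2²) = -72*((-2 + 2*(-4)/2) + 4) = -72*((-2 + 2*(-4)*(½)) + 4) = -72*((-2 - 4) + 4) = -72*(-6 + 4) = -72*(-2) = -9*(-16) = 144)
(g + 478)*443 = (144 + 478)*443 = 622*443 = 275546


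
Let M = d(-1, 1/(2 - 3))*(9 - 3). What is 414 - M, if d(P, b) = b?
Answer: 420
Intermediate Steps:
M = -6 (M = (9 - 3)/(2 - 3) = 6/(-1) = -1*6 = -6)
414 - M = 414 - 1*(-6) = 414 + 6 = 420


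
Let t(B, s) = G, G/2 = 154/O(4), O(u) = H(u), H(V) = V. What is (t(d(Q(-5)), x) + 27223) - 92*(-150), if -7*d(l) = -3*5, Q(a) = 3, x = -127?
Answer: 41100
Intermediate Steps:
O(u) = u
d(l) = 15/7 (d(l) = -(-3)*5/7 = -⅐*(-15) = 15/7)
G = 77 (G = 2*(154/4) = 2*(154*(¼)) = 2*(77/2) = 77)
t(B, s) = 77
(t(d(Q(-5)), x) + 27223) - 92*(-150) = (77 + 27223) - 92*(-150) = 27300 + 13800 = 41100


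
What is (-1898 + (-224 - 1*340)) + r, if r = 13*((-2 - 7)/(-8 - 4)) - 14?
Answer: -9865/4 ≈ -2466.3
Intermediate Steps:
r = -17/4 (r = 13*(-9/(-12)) - 14 = 13*(-9*(-1/12)) - 14 = 13*(3/4) - 14 = 39/4 - 14 = -17/4 ≈ -4.2500)
(-1898 + (-224 - 1*340)) + r = (-1898 + (-224 - 1*340)) - 17/4 = (-1898 + (-224 - 340)) - 17/4 = (-1898 - 564) - 17/4 = -2462 - 17/4 = -9865/4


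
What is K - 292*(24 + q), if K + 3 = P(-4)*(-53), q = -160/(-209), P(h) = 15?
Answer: -1678174/209 ≈ -8029.5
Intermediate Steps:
q = 160/209 (q = -160*(-1/209) = 160/209 ≈ 0.76555)
K = -798 (K = -3 + 15*(-53) = -3 - 795 = -798)
K - 292*(24 + q) = -798 - 292*(24 + 160/209) = -798 - 292*5176/209 = -798 - 1511392/209 = -1678174/209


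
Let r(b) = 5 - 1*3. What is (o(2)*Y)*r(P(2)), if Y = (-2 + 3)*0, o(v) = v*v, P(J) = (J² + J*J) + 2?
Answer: 0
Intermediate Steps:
P(J) = 2 + 2*J² (P(J) = (J² + J²) + 2 = 2*J² + 2 = 2 + 2*J²)
o(v) = v²
r(b) = 2 (r(b) = 5 - 3 = 2)
Y = 0 (Y = 1*0 = 0)
(o(2)*Y)*r(P(2)) = (2²*0)*2 = (4*0)*2 = 0*2 = 0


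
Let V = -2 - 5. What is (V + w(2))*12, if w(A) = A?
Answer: -60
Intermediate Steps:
V = -7
(V + w(2))*12 = (-7 + 2)*12 = -5*12 = -60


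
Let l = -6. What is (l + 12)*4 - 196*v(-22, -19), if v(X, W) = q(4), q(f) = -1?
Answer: 220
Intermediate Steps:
v(X, W) = -1
(l + 12)*4 - 196*v(-22, -19) = (-6 + 12)*4 - 196*(-1) = 6*4 + 196 = 24 + 196 = 220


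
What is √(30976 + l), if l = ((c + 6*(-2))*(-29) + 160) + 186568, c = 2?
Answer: √217994 ≈ 466.90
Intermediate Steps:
l = 187018 (l = ((2 + 6*(-2))*(-29) + 160) + 186568 = ((2 - 12)*(-29) + 160) + 186568 = (-10*(-29) + 160) + 186568 = (290 + 160) + 186568 = 450 + 186568 = 187018)
√(30976 + l) = √(30976 + 187018) = √217994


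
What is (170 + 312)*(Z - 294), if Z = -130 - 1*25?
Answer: -216418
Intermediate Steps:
Z = -155 (Z = -130 - 25 = -155)
(170 + 312)*(Z - 294) = (170 + 312)*(-155 - 294) = 482*(-449) = -216418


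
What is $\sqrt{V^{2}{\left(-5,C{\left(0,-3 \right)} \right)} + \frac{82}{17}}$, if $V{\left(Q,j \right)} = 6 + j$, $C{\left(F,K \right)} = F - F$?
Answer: $\frac{\sqrt{11798}}{17} \approx 6.3893$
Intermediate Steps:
$C{\left(F,K \right)} = 0$
$\sqrt{V^{2}{\left(-5,C{\left(0,-3 \right)} \right)} + \frac{82}{17}} = \sqrt{\left(6 + 0\right)^{2} + \frac{82}{17}} = \sqrt{6^{2} + 82 \cdot \frac{1}{17}} = \sqrt{36 + \frac{82}{17}} = \sqrt{\frac{694}{17}} = \frac{\sqrt{11798}}{17}$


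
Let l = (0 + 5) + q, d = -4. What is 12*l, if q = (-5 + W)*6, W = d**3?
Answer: -4908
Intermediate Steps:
W = -64 (W = (-4)**3 = -64)
q = -414 (q = (-5 - 64)*6 = -69*6 = -414)
l = -409 (l = (0 + 5) - 414 = 5 - 414 = -409)
12*l = 12*(-409) = -4908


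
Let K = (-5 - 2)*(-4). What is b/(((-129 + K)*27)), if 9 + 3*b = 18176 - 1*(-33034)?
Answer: -5689/909 ≈ -6.2585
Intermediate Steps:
b = 17067 (b = -3 + (18176 - 1*(-33034))/3 = -3 + (18176 + 33034)/3 = -3 + (⅓)*51210 = -3 + 17070 = 17067)
K = 28 (K = -7*(-4) = 28)
b/(((-129 + K)*27)) = 17067/(((-129 + 28)*27)) = 17067/((-101*27)) = 17067/(-2727) = 17067*(-1/2727) = -5689/909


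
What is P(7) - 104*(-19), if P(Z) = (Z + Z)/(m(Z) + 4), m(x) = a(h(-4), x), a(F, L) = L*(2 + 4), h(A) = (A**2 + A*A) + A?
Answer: 45455/23 ≈ 1976.3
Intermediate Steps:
h(A) = A + 2*A**2 (h(A) = (A**2 + A**2) + A = 2*A**2 + A = A + 2*A**2)
a(F, L) = 6*L (a(F, L) = L*6 = 6*L)
m(x) = 6*x
P(Z) = 2*Z/(4 + 6*Z) (P(Z) = (Z + Z)/(6*Z + 4) = (2*Z)/(4 + 6*Z) = 2*Z/(4 + 6*Z))
P(7) - 104*(-19) = 7/(2 + 3*7) - 104*(-19) = 7/(2 + 21) + 1976 = 7/23 + 1976 = 45455/23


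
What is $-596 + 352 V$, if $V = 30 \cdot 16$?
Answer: $168364$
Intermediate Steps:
$V = 480$
$-596 + 352 V = -596 + 352 \cdot 480 = -596 + 168960 = 168364$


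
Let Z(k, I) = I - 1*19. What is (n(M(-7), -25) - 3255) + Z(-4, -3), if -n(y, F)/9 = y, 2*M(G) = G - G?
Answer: -3277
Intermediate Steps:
Z(k, I) = -19 + I (Z(k, I) = I - 19 = -19 + I)
M(G) = 0 (M(G) = (G - G)/2 = (1/2)*0 = 0)
n(y, F) = -9*y
(n(M(-7), -25) - 3255) + Z(-4, -3) = (-9*0 - 3255) + (-19 - 3) = (0 - 3255) - 22 = -3255 - 22 = -3277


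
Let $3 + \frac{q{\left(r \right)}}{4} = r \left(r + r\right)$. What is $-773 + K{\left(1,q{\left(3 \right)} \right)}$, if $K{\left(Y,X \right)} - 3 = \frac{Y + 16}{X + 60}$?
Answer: $- \frac{92383}{120} \approx -769.86$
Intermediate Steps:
$q{\left(r \right)} = -12 + 8 r^{2}$ ($q{\left(r \right)} = -12 + 4 r \left(r + r\right) = -12 + 4 r 2 r = -12 + 4 \cdot 2 r^{2} = -12 + 8 r^{2}$)
$K{\left(Y,X \right)} = 3 + \frac{16 + Y}{60 + X}$ ($K{\left(Y,X \right)} = 3 + \frac{Y + 16}{X + 60} = 3 + \frac{16 + Y}{60 + X}$)
$-773 + K{\left(1,q{\left(3 \right)} \right)} = -773 + \frac{196 + 1 + 3 \left(-12 + 8 \cdot 3^{2}\right)}{60 - \left(12 - 8 \cdot 3^{2}\right)} = -773 + \frac{196 + 1 + 3 \left(-12 + 8 \cdot 9\right)}{60 + \left(-12 + 8 \cdot 9\right)} = -773 + \frac{196 + 1 + 3 \left(-12 + 72\right)}{60 + \left(-12 + 72\right)} = -773 + \frac{196 + 1 + 3 \cdot 60}{60 + 60} = -773 + \frac{196 + 1 + 180}{120} = -773 + \frac{1}{120} \cdot 377 = -773 + \frac{377}{120} = - \frac{92383}{120}$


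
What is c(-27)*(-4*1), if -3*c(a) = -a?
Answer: 36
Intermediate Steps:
c(a) = a/3 (c(a) = -(-1)*a/3 = a/3)
c(-27)*(-4*1) = ((1/3)*(-27))*(-4*1) = -9*(-4) = 36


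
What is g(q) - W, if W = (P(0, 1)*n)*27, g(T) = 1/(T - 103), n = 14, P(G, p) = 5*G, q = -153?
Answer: -1/256 ≈ -0.0039063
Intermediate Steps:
g(T) = 1/(-103 + T)
W = 0 (W = ((5*0)*14)*27 = (0*14)*27 = 0*27 = 0)
g(q) - W = 1/(-103 - 153) - 1*0 = 1/(-256) + 0 = -1/256 + 0 = -1/256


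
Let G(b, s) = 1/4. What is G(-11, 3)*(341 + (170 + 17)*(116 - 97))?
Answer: 1947/2 ≈ 973.50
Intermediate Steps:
G(b, s) = ¼
G(-11, 3)*(341 + (170 + 17)*(116 - 97)) = (341 + (170 + 17)*(116 - 97))/4 = (341 + 187*19)/4 = (341 + 3553)/4 = (¼)*3894 = 1947/2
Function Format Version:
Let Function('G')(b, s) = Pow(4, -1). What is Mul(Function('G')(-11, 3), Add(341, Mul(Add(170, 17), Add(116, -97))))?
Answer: Rational(1947, 2) ≈ 973.50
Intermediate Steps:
Function('G')(b, s) = Rational(1, 4)
Mul(Function('G')(-11, 3), Add(341, Mul(Add(170, 17), Add(116, -97)))) = Mul(Rational(1, 4), Add(341, Mul(Add(170, 17), Add(116, -97)))) = Mul(Rational(1, 4), Add(341, Mul(187, 19))) = Mul(Rational(1, 4), Add(341, 3553)) = Mul(Rational(1, 4), 3894) = Rational(1947, 2)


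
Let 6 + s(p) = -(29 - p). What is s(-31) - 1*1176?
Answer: -1242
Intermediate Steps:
s(p) = -35 + p (s(p) = -6 - (29 - p) = -6 + (-29 + p) = -35 + p)
s(-31) - 1*1176 = (-35 - 31) - 1*1176 = -66 - 1176 = -1242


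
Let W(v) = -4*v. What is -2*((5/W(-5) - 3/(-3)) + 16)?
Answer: -69/2 ≈ -34.500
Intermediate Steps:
-2*((5/W(-5) - 3/(-3)) + 16) = -2*((5/((-4*(-5))) - 3/(-3)) + 16) = -2*((5/20 - 3*(-1/3)) + 16) = -2*((5*(1/20) + 1) + 16) = -2*((1/4 + 1) + 16) = -2*(5/4 + 16) = -2*69/4 = -69/2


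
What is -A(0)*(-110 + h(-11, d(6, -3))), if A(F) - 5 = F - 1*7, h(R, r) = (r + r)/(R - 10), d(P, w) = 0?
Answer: -220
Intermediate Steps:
h(R, r) = 2*r/(-10 + R) (h(R, r) = (2*r)/(-10 + R) = 2*r/(-10 + R))
A(F) = -2 + F (A(F) = 5 + (F - 1*7) = 5 + (F - 7) = 5 + (-7 + F) = -2 + F)
-A(0)*(-110 + h(-11, d(6, -3))) = -(-2 + 0)*(-110 + 2*0/(-10 - 11)) = -(-2)*(-110 + 2*0/(-21)) = -(-2)*(-110 + 2*0*(-1/21)) = -(-2)*(-110 + 0) = -(-2)*(-110) = -1*220 = -220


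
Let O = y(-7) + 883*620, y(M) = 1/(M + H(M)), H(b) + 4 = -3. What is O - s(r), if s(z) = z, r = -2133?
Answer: 7694301/14 ≈ 5.4959e+5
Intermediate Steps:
H(b) = -7 (H(b) = -4 - 3 = -7)
y(M) = 1/(-7 + M) (y(M) = 1/(M - 7) = 1/(-7 + M))
O = 7664439/14 (O = 1/(-7 - 7) + 883*620 = 1/(-14) + 547460 = -1/14 + 547460 = 7664439/14 ≈ 5.4746e+5)
O - s(r) = 7664439/14 - 1*(-2133) = 7664439/14 + 2133 = 7694301/14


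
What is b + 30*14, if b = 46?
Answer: 466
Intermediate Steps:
b + 30*14 = 46 + 30*14 = 46 + 420 = 466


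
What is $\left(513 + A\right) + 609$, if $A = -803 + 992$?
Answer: $1311$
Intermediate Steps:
$A = 189$
$\left(513 + A\right) + 609 = \left(513 + 189\right) + 609 = 702 + 609 = 1311$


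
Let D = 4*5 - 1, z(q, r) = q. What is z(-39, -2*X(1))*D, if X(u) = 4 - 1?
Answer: -741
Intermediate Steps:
X(u) = 3
D = 19 (D = 20 - 1 = 19)
z(-39, -2*X(1))*D = -39*19 = -741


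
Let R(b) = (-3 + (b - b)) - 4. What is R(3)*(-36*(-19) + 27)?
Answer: -4977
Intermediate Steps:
R(b) = -7 (R(b) = (-3 + 0) - 4 = -3 - 4 = -7)
R(3)*(-36*(-19) + 27) = -7*(-36*(-19) + 27) = -7*(684 + 27) = -7*711 = -4977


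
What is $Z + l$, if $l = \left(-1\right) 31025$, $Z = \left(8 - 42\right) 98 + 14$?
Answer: $-34343$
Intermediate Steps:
$Z = -3318$ ($Z = \left(8 - 42\right) 98 + 14 = \left(-34\right) 98 + 14 = -3332 + 14 = -3318$)
$l = -31025$
$Z + l = -3318 - 31025 = -34343$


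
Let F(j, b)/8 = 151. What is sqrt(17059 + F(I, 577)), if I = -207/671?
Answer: sqrt(18267) ≈ 135.16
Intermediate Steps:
I = -207/671 (I = -207*1/671 = -207/671 ≈ -0.30849)
F(j, b) = 1208 (F(j, b) = 8*151 = 1208)
sqrt(17059 + F(I, 577)) = sqrt(17059 + 1208) = sqrt(18267)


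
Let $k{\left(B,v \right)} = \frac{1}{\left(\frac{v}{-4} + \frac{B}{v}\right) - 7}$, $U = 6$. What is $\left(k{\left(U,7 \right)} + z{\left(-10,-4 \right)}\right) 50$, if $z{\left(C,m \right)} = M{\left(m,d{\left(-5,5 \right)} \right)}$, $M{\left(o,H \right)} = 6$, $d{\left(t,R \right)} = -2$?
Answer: $\frac{64900}{221} \approx 293.67$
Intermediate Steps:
$z{\left(C,m \right)} = 6$
$k{\left(B,v \right)} = \frac{1}{-7 - \frac{v}{4} + \frac{B}{v}}$ ($k{\left(B,v \right)} = \frac{1}{\left(v \left(- \frac{1}{4}\right) + \frac{B}{v}\right) - 7} = \frac{1}{\left(- \frac{v}{4} + \frac{B}{v}\right) - 7} = \frac{1}{-7 - \frac{v}{4} + \frac{B}{v}}$)
$\left(k{\left(U,7 \right)} + z{\left(-10,-4 \right)}\right) 50 = \left(\left(-4\right) 7 \frac{1}{7^{2} - 24 + 28 \cdot 7} + 6\right) 50 = \left(\left(-4\right) 7 \frac{1}{49 - 24 + 196} + 6\right) 50 = \left(\left(-4\right) 7 \cdot \frac{1}{221} + 6\right) 50 = \left(- \frac{28}{221} + 6\right) 50 = \frac{1298}{221} \cdot 50 = \frac{64900}{221}$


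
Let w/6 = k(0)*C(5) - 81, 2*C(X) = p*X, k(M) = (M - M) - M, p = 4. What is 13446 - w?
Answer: 13932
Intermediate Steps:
k(M) = -M (k(M) = 0 - M = -M)
C(X) = 2*X (C(X) = (4*X)/2 = 2*X)
w = -486 (w = 6*((-1*0)*(2*5) - 81) = 6*(0*10 - 81) = 6*(0 - 81) = 6*(-81) = -486)
13446 - w = 13446 - 1*(-486) = 13446 + 486 = 13932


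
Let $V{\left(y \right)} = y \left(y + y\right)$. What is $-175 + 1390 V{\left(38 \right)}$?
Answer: $4014145$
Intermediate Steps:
$V{\left(y \right)} = 2 y^{2}$ ($V{\left(y \right)} = y 2 y = 2 y^{2}$)
$-175 + 1390 V{\left(38 \right)} = -175 + 1390 \cdot 2 \cdot 38^{2} = -175 + 1390 \cdot 2 \cdot 1444 = -175 + 1390 \cdot 2888 = -175 + 4014320 = 4014145$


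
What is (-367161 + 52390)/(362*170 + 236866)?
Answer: -314771/298406 ≈ -1.0548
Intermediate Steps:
(-367161 + 52390)/(362*170 + 236866) = -314771/(61540 + 236866) = -314771/298406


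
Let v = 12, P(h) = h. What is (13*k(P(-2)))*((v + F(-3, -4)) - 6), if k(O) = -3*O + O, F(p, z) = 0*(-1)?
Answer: 312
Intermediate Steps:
F(p, z) = 0
k(O) = -2*O
(13*k(P(-2)))*((v + F(-3, -4)) - 6) = (13*(-2*(-2)))*((12 + 0) - 6) = (13*4)*(12 - 6) = 52*6 = 312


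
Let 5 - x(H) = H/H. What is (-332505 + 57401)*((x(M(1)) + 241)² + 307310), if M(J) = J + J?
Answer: -101055327840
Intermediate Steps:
M(J) = 2*J
x(H) = 4 (x(H) = 5 - H/H = 5 - 1*1 = 5 - 1 = 4)
(-332505 + 57401)*((x(M(1)) + 241)² + 307310) = (-332505 + 57401)*((4 + 241)² + 307310) = -275104*(245² + 307310) = -275104*(60025 + 307310) = -275104*367335 = -101055327840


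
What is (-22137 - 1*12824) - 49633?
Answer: -84594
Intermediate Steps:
(-22137 - 1*12824) - 49633 = (-22137 - 12824) - 49633 = -34961 - 49633 = -84594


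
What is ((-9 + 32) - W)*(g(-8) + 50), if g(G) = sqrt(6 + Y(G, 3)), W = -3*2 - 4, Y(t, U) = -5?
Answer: 1683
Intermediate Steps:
W = -10 (W = -6 - 4 = -10)
g(G) = 1 (g(G) = sqrt(6 - 5) = sqrt(1) = 1)
((-9 + 32) - W)*(g(-8) + 50) = ((-9 + 32) - 1*(-10))*(1 + 50) = (23 + 10)*51 = 33*51 = 1683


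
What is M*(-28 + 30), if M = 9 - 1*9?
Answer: 0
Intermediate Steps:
M = 0 (M = 9 - 9 = 0)
M*(-28 + 30) = 0*(-28 + 30) = 0*2 = 0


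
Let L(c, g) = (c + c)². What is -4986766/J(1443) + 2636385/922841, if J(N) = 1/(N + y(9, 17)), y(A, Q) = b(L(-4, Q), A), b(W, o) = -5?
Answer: -6617664669095843/922841 ≈ -7.1710e+9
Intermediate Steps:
L(c, g) = 4*c² (L(c, g) = (2*c)² = 4*c²)
y(A, Q) = -5
J(N) = 1/(-5 + N) (J(N) = 1/(N - 5) = 1/(-5 + N))
-4986766/J(1443) + 2636385/922841 = -4986766/(1/(-5 + 1443)) + 2636385/922841 = -4986766/(1/1438) + 2636385*(1/922841) = -4986766/1/1438 + 2636385/922841 = -4986766*1438 + 2636385/922841 = -7170969508 + 2636385/922841 = -6617664669095843/922841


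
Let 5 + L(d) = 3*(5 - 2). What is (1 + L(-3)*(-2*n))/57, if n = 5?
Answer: -13/19 ≈ -0.68421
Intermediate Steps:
L(d) = 4 (L(d) = -5 + 3*(5 - 2) = -5 + 3*3 = -5 + 9 = 4)
(1 + L(-3)*(-2*n))/57 = (1 + 4*(-2*5))/57 = (1 + 4*(-10))/57 = (1 - 40)/57 = (1/57)*(-39) = -13/19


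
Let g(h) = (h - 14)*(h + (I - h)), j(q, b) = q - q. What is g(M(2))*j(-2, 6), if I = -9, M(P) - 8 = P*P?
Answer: 0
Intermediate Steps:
j(q, b) = 0
M(P) = 8 + P² (M(P) = 8 + P*P = 8 + P²)
g(h) = 126 - 9*h (g(h) = (h - 14)*(h + (-9 - h)) = (-14 + h)*(-9) = 126 - 9*h)
g(M(2))*j(-2, 6) = (126 - 9*(8 + 2²))*0 = (126 - 9*(8 + 4))*0 = (126 - 9*12)*0 = (126 - 108)*0 = 18*0 = 0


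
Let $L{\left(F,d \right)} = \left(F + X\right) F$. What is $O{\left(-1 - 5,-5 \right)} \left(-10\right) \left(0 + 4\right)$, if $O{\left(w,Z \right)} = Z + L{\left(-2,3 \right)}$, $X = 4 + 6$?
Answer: $840$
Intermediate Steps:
$X = 10$
$L{\left(F,d \right)} = F \left(10 + F\right)$ ($L{\left(F,d \right)} = \left(F + 10\right) F = \left(10 + F\right) F = F \left(10 + F\right)$)
$O{\left(w,Z \right)} = -16 + Z$ ($O{\left(w,Z \right)} = Z - 2 \left(10 - 2\right) = Z - 16 = -16 + Z$)
$O{\left(-1 - 5,-5 \right)} \left(-10\right) \left(0 + 4\right) = \left(-16 - 5\right) \left(-10\right) \left(0 + 4\right) = \left(-21\right) \left(-10\right) 4 = 210 \cdot 4 = 840$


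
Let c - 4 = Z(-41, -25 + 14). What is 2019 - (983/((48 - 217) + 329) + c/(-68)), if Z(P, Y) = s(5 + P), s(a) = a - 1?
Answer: 5473649/2720 ≈ 2012.4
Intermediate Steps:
s(a) = -1 + a
Z(P, Y) = 4 + P (Z(P, Y) = -1 + (5 + P) = 4 + P)
c = -33 (c = 4 + (4 - 41) = 4 - 37 = -33)
2019 - (983/((48 - 217) + 329) + c/(-68)) = 2019 - (983/((48 - 217) + 329) - 33/(-68)) = 2019 - (983/(-169 + 329) - 33*(-1/68)) = 2019 - (983/160 + 33/68) = 2019 - 1*18031/2720 = 2019 - 18031/2720 = 5473649/2720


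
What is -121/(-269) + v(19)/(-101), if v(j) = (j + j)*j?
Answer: -181997/27169 ≈ -6.6987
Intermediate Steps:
v(j) = 2*j**2 (v(j) = (2*j)*j = 2*j**2)
-121/(-269) + v(19)/(-101) = -121/(-269) + (2*19**2)/(-101) = -121*(-1/269) + (2*361)*(-1/101) = 121/269 + 722*(-1/101) = 121/269 - 722/101 = -181997/27169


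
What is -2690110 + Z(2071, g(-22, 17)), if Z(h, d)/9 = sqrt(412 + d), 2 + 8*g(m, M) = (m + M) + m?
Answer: -2690110 + 297*sqrt(6)/4 ≈ -2.6899e+6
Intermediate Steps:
g(m, M) = -1/4 + m/4 + M/8 (g(m, M) = -1/4 + ((m + M) + m)/8 = -1/4 + ((M + m) + m)/8 = -1/4 + (M + 2*m)/8 = -1/4 + (m/4 + M/8) = -1/4 + m/4 + M/8)
Z(h, d) = 9*sqrt(412 + d)
-2690110 + Z(2071, g(-22, 17)) = -2690110 + 9*sqrt(412 + (-1/4 + (1/4)*(-22) + (1/8)*17)) = -2690110 + 9*sqrt(412 + (-1/4 - 11/2 + 17/8)) = -2690110 + 9*sqrt(412 - 29/8) = -2690110 + 9*sqrt(3267/8) = -2690110 + 9*(33*sqrt(6)/4) = -2690110 + 297*sqrt(6)/4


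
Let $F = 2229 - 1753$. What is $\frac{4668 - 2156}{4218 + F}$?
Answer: $\frac{1256}{2347} \approx 0.53515$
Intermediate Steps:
$F = 476$
$\frac{4668 - 2156}{4218 + F} = \frac{4668 - 2156}{4218 + 476} = \frac{2512}{4694} = 2512 \cdot \frac{1}{4694} = \frac{1256}{2347}$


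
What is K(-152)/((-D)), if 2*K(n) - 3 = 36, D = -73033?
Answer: 39/146066 ≈ 0.00026700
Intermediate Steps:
K(n) = 39/2 (K(n) = 3/2 + (½)*36 = 3/2 + 18 = 39/2)
K(-152)/((-D)) = 39/(2*((-1*(-73033)))) = (39/2)/73033 = (39/2)*(1/73033) = 39/146066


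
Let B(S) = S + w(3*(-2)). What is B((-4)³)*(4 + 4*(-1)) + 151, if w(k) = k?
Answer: 151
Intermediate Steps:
B(S) = -6 + S (B(S) = S + 3*(-2) = S - 6 = -6 + S)
B((-4)³)*(4 + 4*(-1)) + 151 = (-6 + (-4)³)*(4 + 4*(-1)) + 151 = (-6 - 64)*(4 - 4) + 151 = -70*0 + 151 = 0 + 151 = 151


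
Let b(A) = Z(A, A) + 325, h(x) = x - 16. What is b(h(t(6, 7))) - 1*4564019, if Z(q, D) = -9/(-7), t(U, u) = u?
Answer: -31945849/7 ≈ -4.5637e+6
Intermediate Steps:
Z(q, D) = 9/7 (Z(q, D) = -9*(-⅐) = 9/7)
h(x) = -16 + x
b(A) = 2284/7 (b(A) = 9/7 + 325 = 2284/7)
b(h(t(6, 7))) - 1*4564019 = 2284/7 - 1*4564019 = 2284/7 - 4564019 = -31945849/7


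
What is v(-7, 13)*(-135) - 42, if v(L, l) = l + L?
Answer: -852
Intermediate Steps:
v(L, l) = L + l
v(-7, 13)*(-135) - 42 = (-7 + 13)*(-135) - 42 = 6*(-135) - 42 = -810 - 42 = -852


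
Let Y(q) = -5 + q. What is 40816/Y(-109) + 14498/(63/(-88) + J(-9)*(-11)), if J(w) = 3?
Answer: -14808056/18791 ≈ -788.04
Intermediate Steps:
40816/Y(-109) + 14498/(63/(-88) + J(-9)*(-11)) = 40816/(-5 - 109) + 14498/(63/(-88) + 3*(-11)) = 40816/(-114) + 14498/(63*(-1/88) - 33) = 40816*(-1/114) + 14498/(-63/88 - 33) = -20408/57 + 14498/(-2967/88) = -20408/57 + 14498*(-88/2967) = -20408/57 - 1275824/2967 = -14808056/18791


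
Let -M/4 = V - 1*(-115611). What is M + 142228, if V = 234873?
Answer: -1259708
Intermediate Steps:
M = -1401936 (M = -4*(234873 - 1*(-115611)) = -4*(234873 + 115611) = -4*350484 = -1401936)
M + 142228 = -1401936 + 142228 = -1259708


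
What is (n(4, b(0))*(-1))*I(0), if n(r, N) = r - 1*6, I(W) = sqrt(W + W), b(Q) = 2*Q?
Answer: 0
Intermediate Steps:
I(W) = sqrt(2)*sqrt(W) (I(W) = sqrt(2*W) = sqrt(2)*sqrt(W))
n(r, N) = -6 + r (n(r, N) = r - 6 = -6 + r)
(n(4, b(0))*(-1))*I(0) = ((-6 + 4)*(-1))*(sqrt(2)*sqrt(0)) = (-2*(-1))*(sqrt(2)*0) = 2*0 = 0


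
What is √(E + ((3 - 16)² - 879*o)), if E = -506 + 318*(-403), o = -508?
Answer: 19*√881 ≈ 563.95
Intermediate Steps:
E = -128660 (E = -506 - 128154 = -128660)
√(E + ((3 - 16)² - 879*o)) = √(-128660 + ((3 - 16)² - 879*(-508))) = √(-128660 + ((-13)² + 446532)) = √(-128660 + (169 + 446532)) = √(-128660 + 446701) = √318041 = 19*√881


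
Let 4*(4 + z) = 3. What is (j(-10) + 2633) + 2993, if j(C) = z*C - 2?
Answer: 11313/2 ≈ 5656.5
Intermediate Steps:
z = -13/4 (z = -4 + (¼)*3 = -4 + ¾ = -13/4 ≈ -3.2500)
j(C) = -2 - 13*C/4 (j(C) = -13*C/4 - 2 = -2 - 13*C/4)
(j(-10) + 2633) + 2993 = ((-2 - 13/4*(-10)) + 2633) + 2993 = ((-2 + 65/2) + 2633) + 2993 = (61/2 + 2633) + 2993 = 5327/2 + 2993 = 11313/2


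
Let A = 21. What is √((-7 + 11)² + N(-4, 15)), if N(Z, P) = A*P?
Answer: √331 ≈ 18.193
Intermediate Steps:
N(Z, P) = 21*P
√((-7 + 11)² + N(-4, 15)) = √((-7 + 11)² + 21*15) = √(4² + 315) = √(16 + 315) = √331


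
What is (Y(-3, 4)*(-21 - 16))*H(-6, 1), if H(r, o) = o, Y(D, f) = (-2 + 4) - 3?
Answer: 37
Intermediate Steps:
Y(D, f) = -1 (Y(D, f) = 2 - 3 = -1)
(Y(-3, 4)*(-21 - 16))*H(-6, 1) = -(-21 - 16)*1 = -1*(-37)*1 = 37*1 = 37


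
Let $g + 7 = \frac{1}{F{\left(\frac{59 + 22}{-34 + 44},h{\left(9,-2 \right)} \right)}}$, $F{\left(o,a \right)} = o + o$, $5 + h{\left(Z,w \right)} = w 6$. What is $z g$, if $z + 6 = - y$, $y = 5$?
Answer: $\frac{6182}{81} \approx 76.321$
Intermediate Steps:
$h{\left(Z,w \right)} = -5 + 6 w$ ($h{\left(Z,w \right)} = -5 + w 6 = -5 + 6 w$)
$F{\left(o,a \right)} = 2 o$
$z = -11$ ($z = -6 - 5 = -11$)
$g = - \frac{562}{81}$ ($g = -7 + \frac{1}{2 \frac{59 + 22}{-34 + 44}} = -7 + \frac{1}{2 \cdot \frac{81}{10}} = -7 + \frac{1}{\frac{81}{5}} = -7 + \frac{5}{81} = - \frac{562}{81} \approx -6.9383$)
$z g = \left(-11\right) \left(- \frac{562}{81}\right) = \frac{6182}{81}$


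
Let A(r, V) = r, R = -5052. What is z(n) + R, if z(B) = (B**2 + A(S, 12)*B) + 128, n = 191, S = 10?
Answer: 33467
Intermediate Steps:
z(B) = 128 + B**2 + 10*B (z(B) = (B**2 + 10*B) + 128 = 128 + B**2 + 10*B)
z(n) + R = (128 + 191**2 + 10*191) - 5052 = (128 + 36481 + 1910) - 5052 = 38519 - 5052 = 33467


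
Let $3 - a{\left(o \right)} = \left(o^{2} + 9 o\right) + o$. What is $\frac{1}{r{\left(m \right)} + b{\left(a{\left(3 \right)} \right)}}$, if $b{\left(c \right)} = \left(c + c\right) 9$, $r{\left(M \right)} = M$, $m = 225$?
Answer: $- \frac{1}{423} \approx -0.0023641$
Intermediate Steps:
$a{\left(o \right)} = 3 - o^{2} - 10 o$ ($a{\left(o \right)} = 3 - \left(\left(o^{2} + 9 o\right) + o\right) = 3 - \left(o^{2} + 10 o\right) = 3 - o^{2} - 10 o$)
$b{\left(c \right)} = 18 c$ ($b{\left(c \right)} = 2 c 9 = 18 c$)
$\frac{1}{r{\left(m \right)} + b{\left(a{\left(3 \right)} \right)}} = \frac{1}{225 + 18 \left(3 - 3^{2} - 30\right)} = \frac{1}{225 + 18 \left(3 - 9 - 30\right)} = \frac{1}{225 + 18 \left(-36\right)} = \frac{1}{225 - 648} = \frac{1}{-423} = - \frac{1}{423}$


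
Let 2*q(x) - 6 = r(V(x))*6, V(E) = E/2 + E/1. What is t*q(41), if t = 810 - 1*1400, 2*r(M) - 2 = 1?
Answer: -4425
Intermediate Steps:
V(E) = 3*E/2 (V(E) = E*(½) + E*1 = E/2 + E = 3*E/2)
r(M) = 3/2 (r(M) = 1 + (½)*1 = 1 + ½ = 3/2)
t = -590 (t = 810 - 1400 = -590)
q(x) = 15/2 (q(x) = 3 + ((3/2)*6)/2 = 3 + (½)*9 = 3 + 9/2 = 15/2)
t*q(41) = -590*15/2 = -4425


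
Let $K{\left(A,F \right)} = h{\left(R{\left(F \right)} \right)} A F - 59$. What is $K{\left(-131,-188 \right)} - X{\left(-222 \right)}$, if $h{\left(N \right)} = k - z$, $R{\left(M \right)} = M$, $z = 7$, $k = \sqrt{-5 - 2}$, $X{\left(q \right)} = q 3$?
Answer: $-171789 + 24628 i \sqrt{7} \approx -1.7179 \cdot 10^{5} + 65160.0 i$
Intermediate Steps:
$X{\left(q \right)} = 3 q$
$k = i \sqrt{7}$ ($k = \sqrt{-7} = i \sqrt{7} \approx 2.6458 i$)
$h{\left(N \right)} = -7 + i \sqrt{7}$ ($h{\left(N \right)} = i \sqrt{7} - 7 = -7 + i \sqrt{7}$)
$K{\left(A,F \right)} = -59 + A F \left(-7 + i \sqrt{7}\right)$ ($K{\left(A,F \right)} = \left(-7 + i \sqrt{7}\right) A F - 59 = A \left(-7 + i \sqrt{7}\right) F - 59 = A F \left(-7 + i \sqrt{7}\right) - 59 = -59 + A F \left(-7 + i \sqrt{7}\right)$)
$K{\left(-131,-188 \right)} - X{\left(-222 \right)} = \left(-59 - \left(-131\right) \left(-188\right) \left(7 - i \sqrt{7}\right)\right) - 3 \left(-222\right) = \left(-59 - \left(172396 - 24628 i \sqrt{7}\right)\right) - -666 = \left(-172455 + 24628 i \sqrt{7}\right) + 666 = -171789 + 24628 i \sqrt{7}$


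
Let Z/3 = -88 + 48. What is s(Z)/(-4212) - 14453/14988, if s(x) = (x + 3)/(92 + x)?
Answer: -1215301/1258992 ≈ -0.96530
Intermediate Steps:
Z = -120 (Z = 3*(-88 + 48) = 3*(-40) = -120)
s(x) = (3 + x)/(92 + x)
s(Z)/(-4212) - 14453/14988 = ((3 - 120)/(92 - 120))/(-4212) - 14453/14988 = (-117/(-28))*(-1/4212) - 14453*1/14988 = -1/28*(-117)*(-1/4212) - 14453/14988 = (117/28)*(-1/4212) - 14453/14988 = -1/1008 - 14453/14988 = -1215301/1258992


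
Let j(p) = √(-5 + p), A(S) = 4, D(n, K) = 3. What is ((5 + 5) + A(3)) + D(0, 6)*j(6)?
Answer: 17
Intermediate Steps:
((5 + 5) + A(3)) + D(0, 6)*j(6) = ((5 + 5) + 4) + 3*√(-5 + 6) = (10 + 4) + 3*√1 = 14 + 3*1 = 14 + 3 = 17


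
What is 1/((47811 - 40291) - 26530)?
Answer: -1/19010 ≈ -5.2604e-5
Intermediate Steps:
1/((47811 - 40291) - 26530) = 1/(7520 - 26530) = 1/(-19010) = -1/19010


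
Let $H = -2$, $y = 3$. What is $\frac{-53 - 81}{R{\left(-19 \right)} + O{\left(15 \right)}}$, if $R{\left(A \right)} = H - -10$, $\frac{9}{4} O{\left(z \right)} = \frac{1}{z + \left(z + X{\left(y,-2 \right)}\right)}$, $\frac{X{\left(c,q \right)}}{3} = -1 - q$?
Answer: $- \frac{19899}{1190} \approx -16.722$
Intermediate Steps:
$X{\left(c,q \right)} = -3 - 3 q$ ($X{\left(c,q \right)} = 3 \left(-1 - q\right) = -3 - 3 q$)
$O{\left(z \right)} = \frac{4}{9 \left(3 + 2 z\right)}$ ($O{\left(z \right)} = \frac{4}{9 \left(z + \left(z - -3\right)\right)} = \frac{4}{9 \left(z + \left(z + \left(-3 + 6\right)\right)\right)} = \frac{4}{9 \left(z + \left(z + 3\right)\right)} = \frac{4}{9 \left(z + \left(3 + z\right)\right)} = \frac{4}{9 \left(3 + 2 z\right)}$)
$R{\left(A \right)} = 8$ ($R{\left(A \right)} = -2 - -10 = -2 + 10 = 8$)
$\frac{-53 - 81}{R{\left(-19 \right)} + O{\left(15 \right)}} = \frac{-53 - 81}{8 + \frac{4}{9 \left(3 + 2 \cdot 15\right)}} = - \frac{134}{8 + \frac{4}{9 \left(3 + 30\right)}} = - \frac{134}{8 + \frac{4}{9 \cdot 33}} = - \frac{134}{8 + \frac{4}{9} \cdot \frac{1}{33}} = - \frac{134}{8 + \frac{4}{297}} = - \frac{134}{\frac{2380}{297}} = \left(-134\right) \frac{297}{2380} = - \frac{19899}{1190}$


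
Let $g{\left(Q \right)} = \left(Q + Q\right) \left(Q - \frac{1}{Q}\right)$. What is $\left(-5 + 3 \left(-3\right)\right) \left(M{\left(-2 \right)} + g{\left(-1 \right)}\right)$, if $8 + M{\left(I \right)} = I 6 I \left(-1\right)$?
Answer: $448$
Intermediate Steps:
$M{\left(I \right)} = -8 - 6 I^{2}$ ($M{\left(I \right)} = -8 + I 6 I \left(-1\right) = -8 + 6 I^{2} \left(-1\right) = -8 - 6 I^{2}$)
$g{\left(Q \right)} = 2 Q \left(Q - \frac{1}{Q}\right)$
$\left(-5 + 3 \left(-3\right)\right) \left(M{\left(-2 \right)} + g{\left(-1 \right)}\right) = \left(-5 + 3 \left(-3\right)\right) \left(\left(-8 - 6 \left(-2\right)^{2}\right) - \left(2 - 2 \left(-1\right)^{2}\right)\right) = \left(-5 - 9\right) \left(\left(-8 - 24\right) + \left(-2 + 2 \cdot 1\right)\right) = - 14 \left(\left(-8 - 24\right) + \left(-2 + 2\right)\right) = - 14 \left(-32 + 0\right) = \left(-14\right) \left(-32\right) = 448$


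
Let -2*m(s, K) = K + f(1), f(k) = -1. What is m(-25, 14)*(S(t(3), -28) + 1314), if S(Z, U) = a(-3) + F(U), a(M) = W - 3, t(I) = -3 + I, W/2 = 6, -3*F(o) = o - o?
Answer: -17199/2 ≈ -8599.5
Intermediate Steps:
F(o) = 0 (F(o) = -(o - o)/3 = -⅓*0 = 0)
W = 12 (W = 2*6 = 12)
a(M) = 9 (a(M) = 12 - 3 = 9)
S(Z, U) = 9 (S(Z, U) = 9 + 0 = 9)
m(s, K) = ½ - K/2 (m(s, K) = -(K - 1)/2 = -(-1 + K)/2 = ½ - K/2)
m(-25, 14)*(S(t(3), -28) + 1314) = (½ - ½*14)*(9 + 1314) = (½ - 7)*1323 = -13/2*1323 = -17199/2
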